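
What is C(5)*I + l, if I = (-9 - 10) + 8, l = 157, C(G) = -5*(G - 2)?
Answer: 322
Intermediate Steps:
C(G) = 10 - 5*G (C(G) = -5*(-2 + G) = 10 - 5*G)
I = -11 (I = -19 + 8 = -11)
C(5)*I + l = (10 - 5*5)*(-11) + 157 = (10 - 25)*(-11) + 157 = -15*(-11) + 157 = 165 + 157 = 322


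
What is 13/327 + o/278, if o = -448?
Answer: -71441/45453 ≈ -1.5718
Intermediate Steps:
13/327 + o/278 = 13/327 - 448/278 = 13*(1/327) - 448*1/278 = 13/327 - 224/139 = -71441/45453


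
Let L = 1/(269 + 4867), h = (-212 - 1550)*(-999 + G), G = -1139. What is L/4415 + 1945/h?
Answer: 11026874489/21355479962160 ≈ 0.00051635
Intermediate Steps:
h = 3767156 (h = (-212 - 1550)*(-999 - 1139) = -1762*(-2138) = 3767156)
L = 1/5136 ≈ 0.00019470
L/4415 + 1945/h = (1/5136)/4415 + 1945/3767156 = (1/5136)*(1/4415) + 1945*(1/3767156) = 1/22675440 + 1945/3767156 = 11026874489/21355479962160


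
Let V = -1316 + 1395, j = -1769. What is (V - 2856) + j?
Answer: -4546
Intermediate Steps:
V = 79
(V - 2856) + j = (79 - 2856) - 1769 = -2777 - 1769 = -4546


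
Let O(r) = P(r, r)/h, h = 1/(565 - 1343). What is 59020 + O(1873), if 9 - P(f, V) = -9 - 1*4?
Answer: 41904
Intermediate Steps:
P(f, V) = 22 (P(f, V) = 9 - (-9 - 1*4) = 9 - (-9 - 4) = 9 - 1*(-13) = 9 + 13 = 22)
h = -1/778 (h = 1/(-778) = -1/778 ≈ -0.0012853)
O(r) = -17116 (O(r) = 22/(-1/778) = 22*(-778) = -17116)
59020 + O(1873) = 59020 - 17116 = 41904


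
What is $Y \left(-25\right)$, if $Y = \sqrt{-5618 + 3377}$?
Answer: $- 75 i \sqrt{249} \approx - 1183.5 i$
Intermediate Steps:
$Y = 3 i \sqrt{249}$ ($Y = \sqrt{-2241} = 3 i \sqrt{249} \approx 47.339 i$)
$Y \left(-25\right) = 3 i \sqrt{249} \left(-25\right) = - 75 i \sqrt{249}$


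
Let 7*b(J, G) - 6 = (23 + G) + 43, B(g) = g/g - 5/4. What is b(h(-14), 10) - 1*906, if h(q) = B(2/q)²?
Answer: -6260/7 ≈ -894.29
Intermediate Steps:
B(g) = -¼ (B(g) = 1 - 5*¼ = 1 - 5/4 = -¼)
h(q) = 1/16 (h(q) = (-¼)² = 1/16)
b(J, G) = 72/7 + G/7 (b(J, G) = 6/7 + ((23 + G) + 43)/7 = 6/7 + (66 + G)/7 = 6/7 + (66/7 + G/7) = 72/7 + G/7)
b(h(-14), 10) - 1*906 = (72/7 + (⅐)*10) - 1*906 = (72/7 + 10/7) - 906 = 82/7 - 906 = -6260/7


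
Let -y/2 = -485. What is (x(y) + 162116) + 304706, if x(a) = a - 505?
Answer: 467287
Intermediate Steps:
y = 970 (y = -2*(-485) = 970)
x(a) = -505 + a
(x(y) + 162116) + 304706 = ((-505 + 970) + 162116) + 304706 = (465 + 162116) + 304706 = 162581 + 304706 = 467287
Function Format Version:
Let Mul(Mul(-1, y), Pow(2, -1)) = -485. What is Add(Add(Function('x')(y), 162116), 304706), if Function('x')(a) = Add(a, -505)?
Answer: 467287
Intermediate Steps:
y = 970 (y = Mul(-2, -485) = 970)
Function('x')(a) = Add(-505, a)
Add(Add(Function('x')(y), 162116), 304706) = Add(Add(Add(-505, 970), 162116), 304706) = Add(Add(465, 162116), 304706) = Add(162581, 304706) = 467287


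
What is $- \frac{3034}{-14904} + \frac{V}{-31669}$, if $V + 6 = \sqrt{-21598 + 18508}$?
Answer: $\frac{48086585}{235997388} - \frac{i \sqrt{3090}}{31669} \approx 0.20376 - 0.0017553 i$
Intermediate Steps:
$V = -6 + i \sqrt{3090}$ ($V = -6 + \sqrt{-21598 + 18508} = -6 + \sqrt{-3090} = -6 + i \sqrt{3090} \approx -6.0 + 55.588 i$)
$- \frac{3034}{-14904} + \frac{V}{-31669} = - \frac{3034}{-14904} + \frac{-6 + i \sqrt{3090}}{-31669} = \left(-3034\right) \left(- \frac{1}{14904}\right) + \left(-6 + i \sqrt{3090}\right) \left(- \frac{1}{31669}\right) = \frac{1517}{7452} + \left(\frac{6}{31669} - \frac{i \sqrt{3090}}{31669}\right) = \frac{48086585}{235997388} - \frac{i \sqrt{3090}}{31669}$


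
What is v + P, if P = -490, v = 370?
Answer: -120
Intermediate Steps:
v + P = 370 - 490 = -120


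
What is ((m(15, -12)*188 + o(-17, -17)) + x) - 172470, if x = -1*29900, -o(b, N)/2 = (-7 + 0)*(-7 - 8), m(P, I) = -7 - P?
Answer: -206716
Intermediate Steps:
o(b, N) = -210 (o(b, N) = -2*(-7 + 0)*(-7 - 8) = -(-14)*(-15) = -2*105 = -210)
x = -29900
((m(15, -12)*188 + o(-17, -17)) + x) - 172470 = (((-7 - 1*15)*188 - 210) - 29900) - 172470 = (((-7 - 15)*188 - 210) - 29900) - 172470 = ((-22*188 - 210) - 29900) - 172470 = ((-4136 - 210) - 29900) - 172470 = (-4346 - 29900) - 172470 = -34246 - 172470 = -206716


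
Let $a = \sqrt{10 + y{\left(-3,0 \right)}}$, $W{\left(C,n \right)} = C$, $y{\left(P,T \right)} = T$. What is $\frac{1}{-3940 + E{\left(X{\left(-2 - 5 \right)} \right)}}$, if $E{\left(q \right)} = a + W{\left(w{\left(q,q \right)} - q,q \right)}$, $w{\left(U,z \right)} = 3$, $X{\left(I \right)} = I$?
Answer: $- \frac{393}{1544489} - \frac{\sqrt{10}}{15444890} \approx -0.00025466$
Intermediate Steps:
$a = \sqrt{10}$ ($a = \sqrt{10 + 0} = \sqrt{10} \approx 3.1623$)
$E{\left(q \right)} = 3 + \sqrt{10} - q$ ($E{\left(q \right)} = \sqrt{10} - \left(-3 + q\right) = 3 + \sqrt{10} - q$)
$\frac{1}{-3940 + E{\left(X{\left(-2 - 5 \right)} \right)}} = \frac{1}{-3940 + \left(3 + \sqrt{10} - \left(-2 - 5\right)\right)} = \frac{1}{-3940 + \left(3 + \sqrt{10} - -7\right)} = \frac{1}{-3940 + \left(3 + \sqrt{10} + 7\right)} = \frac{1}{-3940 + \left(10 + \sqrt{10}\right)} = \frac{1}{-3930 + \sqrt{10}}$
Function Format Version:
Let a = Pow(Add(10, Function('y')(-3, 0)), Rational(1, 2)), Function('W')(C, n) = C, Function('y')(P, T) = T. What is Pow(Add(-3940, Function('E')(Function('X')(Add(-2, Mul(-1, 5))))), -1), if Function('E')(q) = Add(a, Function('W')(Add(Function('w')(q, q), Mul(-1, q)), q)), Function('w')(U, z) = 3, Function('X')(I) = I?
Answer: Add(Rational(-393, 1544489), Mul(Rational(-1, 15444890), Pow(10, Rational(1, 2)))) ≈ -0.00025466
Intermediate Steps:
a = Pow(10, Rational(1, 2)) (a = Pow(Add(10, 0), Rational(1, 2)) = Pow(10, Rational(1, 2)) ≈ 3.1623)
Function('E')(q) = Add(3, Pow(10, Rational(1, 2)), Mul(-1, q)) (Function('E')(q) = Add(Pow(10, Rational(1, 2)), Add(3, Mul(-1, q))) = Add(3, Pow(10, Rational(1, 2)), Mul(-1, q)))
Pow(Add(-3940, Function('E')(Function('X')(Add(-2, Mul(-1, 5))))), -1) = Pow(Add(-3940, Add(3, Pow(10, Rational(1, 2)), Mul(-1, Add(-2, Mul(-1, 5))))), -1) = Pow(Add(-3940, Add(3, Pow(10, Rational(1, 2)), Mul(-1, Add(-2, -5)))), -1) = Pow(Add(-3940, Add(3, Pow(10, Rational(1, 2)), Mul(-1, -7))), -1) = Pow(Add(-3940, Add(3, Pow(10, Rational(1, 2)), 7)), -1) = Pow(Add(-3940, Add(10, Pow(10, Rational(1, 2)))), -1) = Pow(Add(-3930, Pow(10, Rational(1, 2))), -1)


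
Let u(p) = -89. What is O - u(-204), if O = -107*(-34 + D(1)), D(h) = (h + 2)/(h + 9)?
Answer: 36949/10 ≈ 3694.9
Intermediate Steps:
D(h) = (2 + h)/(9 + h)
O = 36059/10 (O = -107*(-34 + (2 + 1)/(9 + 1)) = -107*(-34 + 3/10) = -107*(-337/10) = 36059/10 ≈ 3605.9)
O - u(-204) = 36059/10 - 1*(-89) = 36059/10 + 89 = 36949/10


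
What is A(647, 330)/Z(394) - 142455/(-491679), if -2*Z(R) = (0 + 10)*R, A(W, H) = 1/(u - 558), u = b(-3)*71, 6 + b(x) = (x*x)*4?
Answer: 16339253723/56394488680 ≈ 0.28973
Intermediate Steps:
b(x) = -6 + 4*x**2 (b(x) = -6 + (x*x)*4 = -6 + x**2*4 = -6 + 4*x**2)
u = 2130 (u = (-6 + 4*(-3)**2)*71 = (-6 + 4*9)*71 = (-6 + 36)*71 = 30*71 = 2130)
A(W, H) = 1/1572 (A(W, H) = 1/(2130 - 558) = 1/1572)
Z(R) = -5*R (Z(R) = -(0 + 10)*R/2 = -5*R)
A(647, 330)/Z(394) - 142455/(-491679) = 1/(1572*((-5*394))) - 142455/(-491679) = (1/1572)/(-1970) - 142455*(-1/491679) = (1/1572)*(-1/1970) + 47485/163893 = -1/3096840 + 47485/163893 = 16339253723/56394488680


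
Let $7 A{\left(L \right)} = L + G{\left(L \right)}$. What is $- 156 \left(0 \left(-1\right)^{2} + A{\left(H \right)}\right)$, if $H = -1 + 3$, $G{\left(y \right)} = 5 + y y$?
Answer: $- \frac{1716}{7} \approx -245.14$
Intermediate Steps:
$G{\left(y \right)} = 5 + y^{2}$
$H = 2$
$A{\left(L \right)} = \frac{5}{7} + \frac{L}{7} + \frac{L^{2}}{7}$ ($A{\left(L \right)} = \frac{L + \left(5 + L^{2}\right)}{7} = \frac{5 + L + L^{2}}{7} = \frac{5}{7} + \frac{L}{7} + \frac{L^{2}}{7}$)
$- 156 \left(0 \left(-1\right)^{2} + A{\left(H \right)}\right) = - 156 \left(0 \left(-1\right)^{2} + \left(\frac{5}{7} + \frac{1}{7} \cdot 2 + \frac{2^{2}}{7}\right)\right) = - 156 \left(0 \cdot 1 + \left(\frac{5}{7} + \frac{2}{7} + \frac{1}{7} \cdot 4\right)\right) = - 156 \left(0 + \left(\frac{5}{7} + \frac{2}{7} + \frac{4}{7}\right)\right) = - 156 \left(0 + \frac{11}{7}\right) = \left(-156\right) \frac{11}{7} = - \frac{1716}{7}$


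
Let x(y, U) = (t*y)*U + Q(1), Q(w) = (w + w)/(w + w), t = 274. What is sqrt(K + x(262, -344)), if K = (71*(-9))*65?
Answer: I*sqrt(24736606) ≈ 4973.6*I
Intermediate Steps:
Q(w) = 1 (Q(w) = (2*w)/((2*w)) = (2*w)*(1/(2*w)) = 1)
x(y, U) = 1 + 274*U*y (x(y, U) = (274*y)*U + 1 = 274*U*y + 1 = 1 + 274*U*y)
K = -41535 (K = -639*65 = -41535)
sqrt(K + x(262, -344)) = sqrt(-41535 + (1 + 274*(-344)*262)) = sqrt(-41535 + (1 - 24695072)) = sqrt(-41535 - 24695071) = sqrt(-24736606) = I*sqrt(24736606)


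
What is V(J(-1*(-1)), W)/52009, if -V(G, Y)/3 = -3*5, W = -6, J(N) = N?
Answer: 45/52009 ≈ 0.00086523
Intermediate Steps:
V(G, Y) = 45 (V(G, Y) = -(-9)*5 = -3*(-15) = 45)
V(J(-1*(-1)), W)/52009 = 45/52009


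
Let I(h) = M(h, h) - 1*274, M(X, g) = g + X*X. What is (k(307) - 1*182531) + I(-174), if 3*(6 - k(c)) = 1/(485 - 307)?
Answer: -81540199/534 ≈ -1.5270e+5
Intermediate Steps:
k(c) = 3203/534 (k(c) = 6 - 1/(3*(485 - 307)) = 6 - ⅓/178 = 6 - ⅓*1/178 = 6 - 1/534 = 3203/534)
M(X, g) = g + X²
I(h) = -274 + h + h² (I(h) = (h + h²) - 1*274 = (h + h²) - 274 = -274 + h + h²)
(k(307) - 1*182531) + I(-174) = (3203/534 - 1*182531) + (-274 - 174 + (-174)²) = (3203/534 - 182531) + (-274 - 174 + 30276) = -97468351/534 + 29828 = -81540199/534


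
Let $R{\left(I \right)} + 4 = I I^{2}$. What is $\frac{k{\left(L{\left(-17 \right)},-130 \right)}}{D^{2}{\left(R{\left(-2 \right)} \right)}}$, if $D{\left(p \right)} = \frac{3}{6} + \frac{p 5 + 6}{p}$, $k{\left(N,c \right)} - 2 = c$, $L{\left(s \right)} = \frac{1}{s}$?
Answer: $- \frac{128}{25} \approx -5.12$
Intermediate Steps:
$R{\left(I \right)} = -4 + I^{3}$ ($R{\left(I \right)} = -4 + I I^{2} = -4 + I^{3}$)
$k{\left(N,c \right)} = 2 + c$
$D{\left(p \right)} = \frac{1}{2} + \frac{6 + 5 p}{p}$ ($D{\left(p \right)} = 3 \cdot \frac{1}{6} + \frac{5 p + 6}{p} = \frac{1}{2} + \frac{6 + 5 p}{p}$)
$\frac{k{\left(L{\left(-17 \right)},-130 \right)}}{D^{2}{\left(R{\left(-2 \right)} \right)}} = \frac{2 - 130}{\left(\frac{11}{2} + \frac{6}{-4 + \left(-2\right)^{3}}\right)^{2}} = - \frac{128}{\left(\frac{11}{2} + \frac{6}{-4 - 8}\right)^{2}} = - \frac{128}{\left(\frac{11}{2} + \frac{6}{-12}\right)^{2}} = - \frac{128}{\left(\frac{11}{2} + 6 \left(- \frac{1}{12}\right)\right)^{2}} = - \frac{128}{\left(\frac{11}{2} - \frac{1}{2}\right)^{2}} = - \frac{128}{5^{2}} = - \frac{128}{25}$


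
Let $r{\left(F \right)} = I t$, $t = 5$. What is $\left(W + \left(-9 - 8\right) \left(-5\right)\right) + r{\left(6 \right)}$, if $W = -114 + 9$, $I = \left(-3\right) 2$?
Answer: $-50$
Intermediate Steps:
$I = -6$
$r{\left(F \right)} = -30$ ($r{\left(F \right)} = \left(-6\right) 5 = -30$)
$W = -105$
$\left(W + \left(-9 - 8\right) \left(-5\right)\right) + r{\left(6 \right)} = \left(-105 + \left(-9 - 8\right) \left(-5\right)\right) - 30 = \left(-105 - -85\right) - 30 = \left(-105 + 85\right) - 30 = -20 - 30 = -50$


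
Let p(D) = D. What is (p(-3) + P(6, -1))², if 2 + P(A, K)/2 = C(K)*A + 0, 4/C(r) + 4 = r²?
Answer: 529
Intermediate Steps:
C(r) = 4/(-4 + r²)
P(A, K) = -4 + 8*A/(-4 + K²) (P(A, K) = -4 + 2*((4/(-4 + K²))*A + 0) = -4 + 2*(4*A/(-4 + K²) + 0) = -4 + 2*(4*A/(-4 + K²)) = -4 + 8*A/(-4 + K²))
(p(-3) + P(6, -1))² = (-3 + 4*(4 - 1*(-1)² + 2*6)/(-4 + (-1)²))² = (-3 + 4*(4 - 1*1 + 12)/(-4 + 1))² = (-3 + 4*(4 - 1 + 12)/(-3))² = (-3 + 4*(-⅓)*15)² = (-3 - 20)² = (-23)² = 529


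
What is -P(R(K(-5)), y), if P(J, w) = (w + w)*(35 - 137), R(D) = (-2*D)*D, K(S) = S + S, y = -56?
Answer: -11424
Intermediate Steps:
K(S) = 2*S
R(D) = -2*D**2
P(J, w) = -204*w (P(J, w) = (2*w)*(-102) = -204*w)
-P(R(K(-5)), y) = -(-204)*(-56) = -1*11424 = -11424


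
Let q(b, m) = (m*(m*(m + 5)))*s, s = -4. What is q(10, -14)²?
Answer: 49787136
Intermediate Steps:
q(b, m) = -4*m²*(5 + m) (q(b, m) = (m*(m*(m + 5)))*(-4) = (m*(m*(5 + m)))*(-4) = (m²*(5 + m))*(-4) = -4*m²*(5 + m))
q(10, -14)² = (4*(-14)²*(-5 - 1*(-14)))² = (4*196*(-5 + 14))² = (4*196*9)² = 7056² = 49787136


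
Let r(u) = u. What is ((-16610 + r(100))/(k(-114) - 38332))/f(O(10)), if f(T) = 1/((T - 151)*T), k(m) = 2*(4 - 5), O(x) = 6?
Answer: -2393950/6389 ≈ -374.70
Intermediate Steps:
k(m) = -2 (k(m) = 2*(-1) = -2)
f(T) = 1/(T*(-151 + T)) (f(T) = 1/((-151 + T)*T) = 1/(T*(-151 + T)))
((-16610 + r(100))/(k(-114) - 38332))/f(O(10)) = ((-16610 + 100)/(-2 - 38332))/((1/(6*(-151 + 6)))) = (-16510/(-38334))/(((1/6)/(-145))) = (-16510*(-1/38334))/(((1/6)*(-1/145))) = 8255/(19167*(-1/870)) = (8255/19167)*(-870) = -2393950/6389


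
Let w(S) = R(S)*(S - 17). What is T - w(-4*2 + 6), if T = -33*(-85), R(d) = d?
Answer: 2767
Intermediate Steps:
w(S) = S*(-17 + S) (w(S) = S*(S - 17) = S*(-17 + S))
T = 2805
T - w(-4*2 + 6) = 2805 - (-4*2 + 6)*(-17 + (-4*2 + 6)) = 2805 - (-8 + 6)*(-17 + (-8 + 6)) = 2805 - (-2)*(-17 - 2) = 2805 - (-2)*(-19) = 2805 - 1*38 = 2805 - 38 = 2767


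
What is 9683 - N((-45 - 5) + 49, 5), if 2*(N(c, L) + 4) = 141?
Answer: 19233/2 ≈ 9616.5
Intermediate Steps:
N(c, L) = 133/2 (N(c, L) = -4 + (1/2)*141 = -4 + 141/2 = 133/2)
9683 - N((-45 - 5) + 49, 5) = 9683 - 1*133/2 = 9683 - 133/2 = 19233/2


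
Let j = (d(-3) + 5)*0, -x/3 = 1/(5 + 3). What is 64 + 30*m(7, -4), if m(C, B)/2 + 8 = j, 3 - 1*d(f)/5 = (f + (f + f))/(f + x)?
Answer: -416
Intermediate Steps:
x = -3/8 (x = -3/(5 + 3) = -3/8 ≈ -0.37500)
d(f) = 15 - 15*f/(-3/8 + f) (d(f) = 15 - 5*(f + (f + f))/(f - 3/8) = 15 - 5*(f + 2*f)/(-3/8 + f) = 15 - 5*3*f/(-3/8 + f) = 15 - 15*f/(-3/8 + f))
j = 0 (j = (-45/(-3 + 8*(-3)) + 5)*0 = (-45/(-3 - 24) + 5)*0 = (-45/(-27) + 5)*0 = (-45*(-1/27) + 5)*0 = (5/3 + 5)*0 = (20/3)*0 = 0)
m(C, B) = -16 (m(C, B) = -16 + 2*0 = -16 + 0 = -16)
64 + 30*m(7, -4) = 64 + 30*(-16) = 64 - 480 = -416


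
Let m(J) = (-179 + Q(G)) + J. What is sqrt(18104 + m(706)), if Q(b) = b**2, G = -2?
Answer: sqrt(18635) ≈ 136.51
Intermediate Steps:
m(J) = -175 + J (m(J) = (-179 + (-2)**2) + J = (-179 + 4) + J = -175 + J)
sqrt(18104 + m(706)) = sqrt(18104 + (-175 + 706)) = sqrt(18104 + 531) = sqrt(18635)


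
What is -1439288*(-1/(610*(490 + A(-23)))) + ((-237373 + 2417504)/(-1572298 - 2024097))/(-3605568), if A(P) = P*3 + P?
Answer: 933165763971036193/157406980223423040 ≈ 5.9284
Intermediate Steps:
A(P) = 4*P (A(P) = 3*P + P = 4*P)
-1439288*(-1/(610*(490 + A(-23)))) + ((-237373 + 2417504)/(-1572298 - 2024097))/(-3605568) = -1439288*(-1/(610*(490 + 4*(-23)))) + ((-237373 + 2417504)/(-1572298 - 2024097))/(-3605568) = -1439288*(-1/(610*(490 - 92))) + (2180131/(-3596395))*(-1/3605568) = -1439288/(398*(-610)) + (2180131*(-1/3596395))*(-1/3605568) = -1439288/(-242780) - 2180131/3596395*(-1/3605568) = -1439288*(-1/242780) + 2180131/12967046727360 = 359822/60695 + 2180131/12967046727360 = 933165763971036193/157406980223423040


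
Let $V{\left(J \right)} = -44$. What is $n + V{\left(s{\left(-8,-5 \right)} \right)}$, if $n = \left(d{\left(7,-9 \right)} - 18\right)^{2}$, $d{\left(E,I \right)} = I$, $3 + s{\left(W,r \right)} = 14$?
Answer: $685$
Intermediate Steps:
$s{\left(W,r \right)} = 11$ ($s{\left(W,r \right)} = -3 + 14 = 11$)
$n = 729$ ($n = \left(-9 - 18\right)^{2} = \left(-27\right)^{2} = 729$)
$n + V{\left(s{\left(-8,-5 \right)} \right)} = 729 - 44 = 685$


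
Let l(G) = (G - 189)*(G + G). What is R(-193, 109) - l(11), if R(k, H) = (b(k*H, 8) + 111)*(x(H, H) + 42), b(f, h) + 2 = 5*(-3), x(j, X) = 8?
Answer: 8616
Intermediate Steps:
b(f, h) = -17 (b(f, h) = -2 + 5*(-3) = -2 - 15 = -17)
l(G) = 2*G*(-189 + G) (l(G) = (-189 + G)*(2*G) = 2*G*(-189 + G))
R(k, H) = 4700 (R(k, H) = (-17 + 111)*(8 + 42) = 94*50 = 4700)
R(-193, 109) - l(11) = 4700 - 2*11*(-189 + 11) = 4700 - 2*11*(-178) = 4700 - 1*(-3916) = 4700 + 3916 = 8616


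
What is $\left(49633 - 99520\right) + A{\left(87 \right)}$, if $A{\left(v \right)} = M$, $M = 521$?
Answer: $-49366$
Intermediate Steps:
$A{\left(v \right)} = 521$
$\left(49633 - 99520\right) + A{\left(87 \right)} = \left(49633 - 99520\right) + 521 = -49887 + 521 = -49366$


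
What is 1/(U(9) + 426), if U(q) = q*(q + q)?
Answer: 1/588 ≈ 0.0017007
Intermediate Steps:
U(q) = 2*q² (U(q) = q*(2*q) = 2*q²)
1/(U(9) + 426) = 1/(2*9² + 426) = 1/(2*81 + 426) = 1/(162 + 426) = 1/588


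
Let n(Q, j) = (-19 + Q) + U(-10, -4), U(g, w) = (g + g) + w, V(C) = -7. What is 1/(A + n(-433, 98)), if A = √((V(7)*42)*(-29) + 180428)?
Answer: -238/18811 - √188954/37622 ≈ -0.024206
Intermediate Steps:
A = √188954 (A = √(-7*42*(-29) + 180428) = √(-294*(-29) + 180428) = √(8526 + 180428) = √188954 ≈ 434.69)
U(g, w) = w + 2*g (U(g, w) = 2*g + w = w + 2*g)
n(Q, j) = -43 + Q (n(Q, j) = (-19 + Q) + (-4 + 2*(-10)) = (-19 + Q) + (-4 - 20) = (-19 + Q) - 24 = -43 + Q)
1/(A + n(-433, 98)) = 1/(√188954 + (-43 - 433)) = 1/(√188954 - 476) = 1/(-476 + √188954)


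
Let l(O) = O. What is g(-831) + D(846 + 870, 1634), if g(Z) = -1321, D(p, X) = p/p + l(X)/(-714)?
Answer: -472057/357 ≈ -1322.3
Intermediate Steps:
D(p, X) = 1 - X/714 (D(p, X) = p/p + X/(-714) = 1 + X*(-1/714) = 1 - X/714)
g(-831) + D(846 + 870, 1634) = -1321 + (1 - 1/714*1634) = -1321 + (1 - 817/357) = -1321 - 460/357 = -472057/357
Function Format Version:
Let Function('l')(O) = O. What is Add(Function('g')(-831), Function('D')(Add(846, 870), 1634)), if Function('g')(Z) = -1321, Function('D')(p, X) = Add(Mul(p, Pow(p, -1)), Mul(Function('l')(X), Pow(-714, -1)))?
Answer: Rational(-472057, 357) ≈ -1322.3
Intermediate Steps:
Function('D')(p, X) = Add(1, Mul(Rational(-1, 714), X)) (Function('D')(p, X) = Add(Mul(p, Pow(p, -1)), Mul(X, Pow(-714, -1))) = Add(1, Mul(X, Rational(-1, 714))) = Add(1, Mul(Rational(-1, 714), X)))
Add(Function('g')(-831), Function('D')(Add(846, 870), 1634)) = Add(-1321, Add(1, Mul(Rational(-1, 714), 1634))) = Add(-1321, Add(1, Rational(-817, 357))) = Add(-1321, Rational(-460, 357)) = Rational(-472057, 357)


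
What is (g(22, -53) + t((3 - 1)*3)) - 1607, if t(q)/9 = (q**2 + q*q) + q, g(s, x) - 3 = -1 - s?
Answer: -925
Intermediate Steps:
g(s, x) = 2 - s (g(s, x) = 3 + (-1 - s) = 2 - s)
t(q) = 9*q + 18*q**2 (t(q) = 9*((q**2 + q*q) + q) = 9*((q**2 + q**2) + q) = 9*(2*q**2 + q) = 9*(q + 2*q**2) = 9*q + 18*q**2)
(g(22, -53) + t((3 - 1)*3)) - 1607 = ((2 - 1*22) + 9*((3 - 1)*3)*(1 + 2*((3 - 1)*3))) - 1607 = ((2 - 22) + 9*(2*3)*(1 + 2*(2*3))) - 1607 = (-20 + 9*6*(1 + 2*6)) - 1607 = (-20 + 9*6*(1 + 12)) - 1607 = (-20 + 9*6*13) - 1607 = (-20 + 702) - 1607 = 682 - 1607 = -925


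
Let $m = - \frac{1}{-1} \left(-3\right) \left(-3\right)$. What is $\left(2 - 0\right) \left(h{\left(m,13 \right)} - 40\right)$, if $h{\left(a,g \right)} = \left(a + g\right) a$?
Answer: $316$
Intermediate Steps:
$m = 9$ ($m = \left(-1\right) \left(-1\right) \left(-3\right) \left(-3\right) = 1 \left(-3\right) \left(-3\right) = \left(-3\right) \left(-3\right) = 9$)
$h{\left(a,g \right)} = a \left(a + g\right)$
$\left(2 - 0\right) \left(h{\left(m,13 \right)} - 40\right) = \left(2 - 0\right) \left(9 \left(9 + 13\right) - 40\right) = \left(2 + 0\right) \left(9 \cdot 22 - 40\right) = 2 \left(198 - 40\right) = 2 \cdot 158 = 316$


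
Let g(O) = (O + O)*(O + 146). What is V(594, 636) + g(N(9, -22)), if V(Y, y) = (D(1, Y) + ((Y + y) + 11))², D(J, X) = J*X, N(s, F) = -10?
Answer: 3364505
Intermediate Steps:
g(O) = 2*O*(146 + O) (g(O) = (2*O)*(146 + O) = 2*O*(146 + O))
V(Y, y) = (11 + y + 2*Y)² (V(Y, y) = (1*Y + ((Y + y) + 11))² = (Y + (11 + Y + y))² = (11 + y + 2*Y)²)
V(594, 636) + g(N(9, -22)) = (11 + 636 + 2*594)² + 2*(-10)*(146 - 10) = (11 + 636 + 1188)² + 2*(-10)*136 = 1835² - 2720 = 3367225 - 2720 = 3364505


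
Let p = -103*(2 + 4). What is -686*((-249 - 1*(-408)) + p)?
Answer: 314874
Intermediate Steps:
p = -618 (p = -103*6 = -618)
-686*((-249 - 1*(-408)) + p) = -686*((-249 - 1*(-408)) - 618) = -686*((-249 + 408) - 618) = -686*(159 - 618) = -686*(-459) = 314874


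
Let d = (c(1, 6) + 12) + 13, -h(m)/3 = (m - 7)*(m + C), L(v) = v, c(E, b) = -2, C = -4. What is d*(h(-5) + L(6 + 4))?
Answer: -7222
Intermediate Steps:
h(m) = -3*(-7 + m)*(-4 + m) (h(m) = -3*(m - 7)*(m - 4) = -3*(-7 + m)*(-4 + m))
d = 23 (d = (-2 + 12) + 13 = 10 + 13 = 23)
d*(h(-5) + L(6 + 4)) = 23*((-84 - 3*(-5)² + 33*(-5)) + (6 + 4)) = 23*((-84 - 3*25 - 165) + 10) = 23*((-84 - 75 - 165) + 10) = 23*(-324 + 10) = 23*(-314) = -7222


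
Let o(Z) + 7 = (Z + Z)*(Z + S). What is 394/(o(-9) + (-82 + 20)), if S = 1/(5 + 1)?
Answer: 197/45 ≈ 4.3778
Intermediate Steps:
S = ⅙ (S = 1/6 = ⅙ ≈ 0.16667)
o(Z) = -7 + 2*Z*(⅙ + Z) (o(Z) = -7 + (Z + Z)*(Z + ⅙) = -7 + (2*Z)*(⅙ + Z) = -7 + 2*Z*(⅙ + Z))
394/(o(-9) + (-82 + 20)) = 394/((-7 + 2*(-9)² + (⅓)*(-9)) + (-82 + 20)) = 394/((-7 + 2*81 - 3) - 62) = 394/((-7 + 162 - 3) - 62) = 394/(152 - 62) = 394/90 = (1/90)*394 = 197/45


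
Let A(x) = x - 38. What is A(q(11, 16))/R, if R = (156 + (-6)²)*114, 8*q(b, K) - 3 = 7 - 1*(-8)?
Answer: -143/87552 ≈ -0.0016333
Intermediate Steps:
q(b, K) = 9/4 (q(b, K) = 3/8 + (7 - 1*(-8))/8 = 3/8 + (7 + 8)/8 = 3/8 + (⅛)*15 = 3/8 + 15/8 = 9/4)
A(x) = -38 + x
R = 21888 (R = (156 + 36)*114 = 192*114 = 21888)
A(q(11, 16))/R = (-38 + 9/4)/21888 = -143/4*1/21888 = -143/87552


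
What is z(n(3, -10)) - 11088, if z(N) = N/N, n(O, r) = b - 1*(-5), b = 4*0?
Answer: -11087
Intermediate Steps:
b = 0
n(O, r) = 5 (n(O, r) = 0 - 1*(-5) = 0 + 5 = 5)
z(N) = 1
z(n(3, -10)) - 11088 = 1 - 11088 = -11087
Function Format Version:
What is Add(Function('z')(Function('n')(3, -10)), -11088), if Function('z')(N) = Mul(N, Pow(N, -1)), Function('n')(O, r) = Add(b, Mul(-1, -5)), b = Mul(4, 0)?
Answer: -11087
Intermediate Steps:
b = 0
Function('n')(O, r) = 5 (Function('n')(O, r) = Add(0, Mul(-1, -5)) = Add(0, 5) = 5)
Function('z')(N) = 1
Add(Function('z')(Function('n')(3, -10)), -11088) = Add(1, -11088) = -11087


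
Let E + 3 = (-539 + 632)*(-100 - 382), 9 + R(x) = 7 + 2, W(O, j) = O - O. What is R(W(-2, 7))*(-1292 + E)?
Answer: 0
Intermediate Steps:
W(O, j) = 0
R(x) = 0 (R(x) = -9 + (7 + 2) = -9 + 9 = 0)
E = -44829 (E = -3 + (-539 + 632)*(-100 - 382) = -3 + 93*(-482) = -3 - 44826 = -44829)
R(W(-2, 7))*(-1292 + E) = 0*(-1292 - 44829) = 0*(-46121) = 0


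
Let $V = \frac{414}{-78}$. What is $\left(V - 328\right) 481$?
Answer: $-160321$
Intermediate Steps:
$V = - \frac{69}{13}$ ($V = 414 \left(- \frac{1}{78}\right) = - \frac{69}{13} \approx -5.3077$)
$\left(V - 328\right) 481 = \left(- \frac{69}{13} - 328\right) 481 = \left(- \frac{4333}{13}\right) 481 = -160321$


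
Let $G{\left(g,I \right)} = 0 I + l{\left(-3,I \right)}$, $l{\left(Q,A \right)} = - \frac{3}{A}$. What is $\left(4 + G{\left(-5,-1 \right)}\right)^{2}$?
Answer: $49$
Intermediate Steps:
$G{\left(g,I \right)} = - \frac{3}{I}$ ($G{\left(g,I \right)} = 0 I - \frac{3}{I} = 0 - \frac{3}{I} = - \frac{3}{I}$)
$\left(4 + G{\left(-5,-1 \right)}\right)^{2} = \left(4 - \frac{3}{-1}\right)^{2} = \left(4 - -3\right)^{2} = \left(4 + 3\right)^{2} = 7^{2} = 49$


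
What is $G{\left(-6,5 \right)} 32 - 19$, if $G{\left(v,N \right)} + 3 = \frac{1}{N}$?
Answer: $- \frac{543}{5} \approx -108.6$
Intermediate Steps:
$G{\left(v,N \right)} = -3 + \frac{1}{N}$
$G{\left(-6,5 \right)} 32 - 19 = \left(-3 + \frac{1}{5}\right) 32 - 19 = \left(- \frac{14}{5}\right) 32 - 19 = - \frac{448}{5} - 19 = - \frac{543}{5}$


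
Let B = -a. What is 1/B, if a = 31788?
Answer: -1/31788 ≈ -3.1458e-5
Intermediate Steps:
B = -31788 (B = -1*31788 = -31788)
1/B = 1/(-31788) = -1/31788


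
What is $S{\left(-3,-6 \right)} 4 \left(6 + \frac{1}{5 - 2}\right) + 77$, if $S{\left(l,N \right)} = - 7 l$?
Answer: $609$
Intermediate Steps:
$S{\left(-3,-6 \right)} 4 \left(6 + \frac{1}{5 - 2}\right) + 77 = \left(-7\right) \left(-3\right) 4 \left(6 + \frac{1}{5 - 2}\right) + 77 = 21 \cdot 4 \left(6 + \frac{1}{3}\right) + 77 = 21 \cdot 4 \cdot \frac{19}{3} + 77 = 21 \cdot \frac{76}{3} + 77 = 532 + 77 = 609$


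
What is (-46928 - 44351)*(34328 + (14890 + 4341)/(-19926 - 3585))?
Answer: -73668211826183/23511 ≈ -3.1333e+9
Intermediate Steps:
(-46928 - 44351)*(34328 + (14890 + 4341)/(-19926 - 3585)) = -91279*(34328 + 19231/(-23511)) = -91279*(34328 + 19231*(-1/23511)) = -91279*(34328 - 19231/23511) = -91279*807066377/23511 = -73668211826183/23511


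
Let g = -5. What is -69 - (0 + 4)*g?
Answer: -49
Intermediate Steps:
-69 - (0 + 4)*g = -69 - (0 + 4)*(-5) = -69 - 4*(-5) = -69 - 1*(-20) = -69 + 20 = -49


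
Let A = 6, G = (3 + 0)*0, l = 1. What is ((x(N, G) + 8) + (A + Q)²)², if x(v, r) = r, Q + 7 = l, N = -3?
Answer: 64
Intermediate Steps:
Q = -6 (Q = -7 + 1 = -6)
G = 0 (G = 3*0 = 0)
((x(N, G) + 8) + (A + Q)²)² = ((0 + 8) + (6 - 6)²)² = (8 + 0²)² = (8 + 0)² = 8² = 64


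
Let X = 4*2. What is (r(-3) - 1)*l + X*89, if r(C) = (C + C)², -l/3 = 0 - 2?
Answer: 922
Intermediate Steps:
l = 6 (l = -3*(0 - 2) = -3*(-2) = 6)
r(C) = 4*C² (r(C) = (2*C)² = 4*C²)
X = 8
(r(-3) - 1)*l + X*89 = (4*(-3)² - 1)*6 + 8*89 = (4*9 - 1)*6 + 712 = (36 - 1)*6 + 712 = 35*6 + 712 = 210 + 712 = 922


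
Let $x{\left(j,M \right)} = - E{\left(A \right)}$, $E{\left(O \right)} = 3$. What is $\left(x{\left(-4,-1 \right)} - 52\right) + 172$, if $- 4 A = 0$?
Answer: $117$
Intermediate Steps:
$A = 0$ ($A = \left(- \frac{1}{4}\right) 0 = 0$)
$x{\left(j,M \right)} = -3$ ($x{\left(j,M \right)} = \left(-1\right) 3 = -3$)
$\left(x{\left(-4,-1 \right)} - 52\right) + 172 = \left(-3 - 52\right) + 172 = -55 + 172 = 117$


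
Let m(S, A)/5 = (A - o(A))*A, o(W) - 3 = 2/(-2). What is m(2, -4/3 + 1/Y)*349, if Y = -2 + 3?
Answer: 12215/9 ≈ 1357.2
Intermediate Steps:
o(W) = 2 (o(W) = 3 + 2/(-2) = 3 + 2*(-½) = 3 - 1 = 2)
Y = 1
m(S, A) = 5*A*(-2 + A) (m(S, A) = 5*((A - 1*2)*A) = 5*((A - 2)*A) = 5*((-2 + A)*A) = 5*(A*(-2 + A)) = 5*A*(-2 + A))
m(2, -4/3 + 1/Y)*349 = (5*(-4/3 + 1/1)*(-2 + (-4/3 + 1/1)))*349 = (5*(-4*⅓ + 1*1)*(-2 + (-4*⅓ + 1*1)))*349 = (5*(-4/3 + 1)*(-2 + (-4/3 + 1)))*349 = (5*(-⅓)*(-2 - ⅓))*349 = (5*(-⅓)*(-7/3))*349 = (35/9)*349 = 12215/9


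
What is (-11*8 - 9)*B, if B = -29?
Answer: 2813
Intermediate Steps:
(-11*8 - 9)*B = (-11*8 - 9)*(-29) = (-88 - 9)*(-29) = -97*(-29) = 2813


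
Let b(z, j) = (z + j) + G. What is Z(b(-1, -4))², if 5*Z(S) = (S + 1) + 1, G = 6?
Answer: 9/25 ≈ 0.36000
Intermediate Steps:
b(z, j) = 6 + j + z (b(z, j) = (z + j) + 6 = (j + z) + 6 = 6 + j + z)
Z(S) = ⅖ + S/5 (Z(S) = ((S + 1) + 1)/5 = ((1 + S) + 1)/5 = (2 + S)/5 = ⅖ + S/5)
Z(b(-1, -4))² = (⅖ + (6 - 4 - 1)/5)² = (⅖ + (⅕)*1)² = (⅖ + ⅕)² = (⅗)² = 9/25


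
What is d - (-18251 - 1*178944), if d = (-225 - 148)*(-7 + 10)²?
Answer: 193838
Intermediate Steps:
d = -3357 (d = -373*3² = -373*9 = -3357)
d - (-18251 - 1*178944) = -3357 - (-18251 - 1*178944) = -3357 - (-18251 - 178944) = -3357 - 1*(-197195) = -3357 + 197195 = 193838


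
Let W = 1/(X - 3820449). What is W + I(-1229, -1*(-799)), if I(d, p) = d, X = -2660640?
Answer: -7965258382/6481089 ≈ -1229.0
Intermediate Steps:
W = -1/6481089 (W = 1/(-2660640 - 3820449) = 1/(-6481089) = -1/6481089 ≈ -1.5430e-7)
W + I(-1229, -1*(-799)) = -1/6481089 - 1229 = -7965258382/6481089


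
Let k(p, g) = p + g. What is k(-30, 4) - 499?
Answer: -525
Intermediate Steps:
k(p, g) = g + p
k(-30, 4) - 499 = (4 - 30) - 499 = -26 - 499 = -525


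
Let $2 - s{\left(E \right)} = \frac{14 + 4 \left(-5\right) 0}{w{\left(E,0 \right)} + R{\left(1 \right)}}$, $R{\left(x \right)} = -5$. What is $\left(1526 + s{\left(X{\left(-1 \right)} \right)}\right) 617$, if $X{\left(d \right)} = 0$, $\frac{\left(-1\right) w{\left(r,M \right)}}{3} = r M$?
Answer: $\frac{4722518}{5} \approx 9.445 \cdot 10^{5}$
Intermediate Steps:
$w{\left(r,M \right)} = - 3 M r$ ($w{\left(r,M \right)} = - 3 r M = - 3 M r$)
$s{\left(E \right)} = \frac{24}{5}$ ($s{\left(E \right)} = 2 - \frac{14 + 4 \left(-5\right) 0}{\left(-3\right) 0 E - 5} = 2 - \frac{14 - 0}{0 - 5} = 2 - \frac{14 + 0}{-5} = 2 - 14 \left(- \frac{1}{5}\right) = 2 - - \frac{14}{5} = 2 + \frac{14}{5} = \frac{24}{5}$)
$\left(1526 + s{\left(X{\left(-1 \right)} \right)}\right) 617 = \left(1526 + \frac{24}{5}\right) 617 = \frac{7654}{5} \cdot 617 = \frac{4722518}{5}$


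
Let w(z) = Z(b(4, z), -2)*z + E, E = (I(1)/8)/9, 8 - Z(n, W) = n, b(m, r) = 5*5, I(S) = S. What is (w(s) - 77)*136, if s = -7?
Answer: 51425/9 ≈ 5713.9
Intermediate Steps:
b(m, r) = 25
Z(n, W) = 8 - n
E = 1/72 (E = (1/8)/9 = (1*(⅛))*(⅑) = (⅛)*(⅑) = 1/72 ≈ 0.013889)
w(z) = 1/72 - 17*z (w(z) = (8 - 1*25)*z + 1/72 = (8 - 25)*z + 1/72 = -17*z + 1/72 = 1/72 - 17*z)
(w(s) - 77)*136 = ((1/72 - 17*(-7)) - 77)*136 = ((1/72 + 119) - 77)*136 = (8569/72 - 77)*136 = (3025/72)*136 = 51425/9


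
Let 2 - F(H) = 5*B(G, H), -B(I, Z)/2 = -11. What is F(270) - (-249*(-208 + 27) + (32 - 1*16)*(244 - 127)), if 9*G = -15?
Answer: -47049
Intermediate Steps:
G = -5/3 (G = (⅑)*(-15) = -5/3 ≈ -1.6667)
B(I, Z) = 22 (B(I, Z) = -2*(-11) = 22)
F(H) = -108 (F(H) = 2 - 5*22 = 2 - 1*110 = 2 - 110 = -108)
F(270) - (-249*(-208 + 27) + (32 - 1*16)*(244 - 127)) = -108 - (-249*(-208 + 27) + (32 - 1*16)*(244 - 127)) = -108 - (-249*(-181) + (32 - 16)*117) = -108 - (45069 + 16*117) = -108 - (45069 + 1872) = -108 - 1*46941 = -108 - 46941 = -47049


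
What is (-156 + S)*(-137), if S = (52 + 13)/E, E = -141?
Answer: 3022357/141 ≈ 21435.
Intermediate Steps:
S = -65/141 (S = (52 + 13)/(-141) = 65*(-1/141) = -65/141 ≈ -0.46099)
(-156 + S)*(-137) = (-156 - 65/141)*(-137) = -22061/141*(-137) = 3022357/141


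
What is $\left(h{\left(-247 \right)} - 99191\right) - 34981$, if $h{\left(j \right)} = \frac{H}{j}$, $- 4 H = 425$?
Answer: $- \frac{132561511}{988} \approx -1.3417 \cdot 10^{5}$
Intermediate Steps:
$H = - \frac{425}{4}$ ($H = \left(- \frac{1}{4}\right) 425 = - \frac{425}{4} \approx -106.25$)
$h{\left(j \right)} = - \frac{425}{4 j}$
$\left(h{\left(-247 \right)} - 99191\right) - 34981 = \left(- \frac{425}{4 \left(-247\right)} - 99191\right) - 34981 = \left(\left(- \frac{425}{4}\right) \left(- \frac{1}{247}\right) - 99191\right) - 34981 = \left(\frac{425}{988} - 99191\right) - 34981 = - \frac{98000283}{988} - 34981 = - \frac{132561511}{988}$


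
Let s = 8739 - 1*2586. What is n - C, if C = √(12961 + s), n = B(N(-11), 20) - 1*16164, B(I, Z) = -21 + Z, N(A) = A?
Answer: -16165 - √19114 ≈ -16303.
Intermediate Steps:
s = 6153 (s = 8739 - 2586 = 6153)
n = -16165 (n = (-21 + 20) - 1*16164 = -1 - 16164 = -16165)
C = √19114 (C = √(12961 + 6153) = √19114 ≈ 138.25)
n - C = -16165 - √19114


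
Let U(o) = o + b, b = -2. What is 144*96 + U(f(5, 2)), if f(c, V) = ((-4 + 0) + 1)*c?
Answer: 13807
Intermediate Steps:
f(c, V) = -3*c (f(c, V) = (-4 + 1)*c = -3*c)
U(o) = -2 + o (U(o) = o - 2 = -2 + o)
144*96 + U(f(5, 2)) = 144*96 + (-2 - 3*5) = 13824 + (-2 - 15) = 13824 - 17 = 13807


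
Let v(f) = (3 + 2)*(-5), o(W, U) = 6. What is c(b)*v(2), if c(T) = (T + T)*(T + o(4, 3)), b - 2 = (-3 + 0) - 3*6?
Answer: -12350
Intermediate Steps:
v(f) = -25 (v(f) = 5*(-5) = -25)
b = -19 (b = 2 + ((-3 + 0) - 3*6) = 2 + (-3 - 18) = 2 - 21 = -19)
c(T) = 2*T*(6 + T) (c(T) = (T + T)*(T + 6) = (2*T)*(6 + T) = 2*T*(6 + T))
c(b)*v(2) = (2*(-19)*(6 - 19))*(-25) = (2*(-19)*(-13))*(-25) = 494*(-25) = -12350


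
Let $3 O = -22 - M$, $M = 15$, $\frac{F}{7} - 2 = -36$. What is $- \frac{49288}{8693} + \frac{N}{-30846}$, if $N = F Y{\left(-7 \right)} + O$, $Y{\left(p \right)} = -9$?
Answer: $- \frac{4616552521}{804432834} \approx -5.7389$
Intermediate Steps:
$F = -238$ ($F = 14 + 7 \left(-36\right) = 14 - 252 = -238$)
$O = - \frac{37}{3}$ ($O = \frac{-22 - 15}{3} = \frac{1}{3} \left(-37\right) = - \frac{37}{3} \approx -12.333$)
$N = \frac{6389}{3}$ ($N = \left(-238\right) \left(-9\right) - \frac{37}{3} = 2142 - \frac{37}{3} = \frac{6389}{3} \approx 2129.7$)
$- \frac{49288}{8693} + \frac{N}{-30846} = - \frac{49288}{8693} + \frac{6389}{3 \left(-30846\right)} = \left(-49288\right) \frac{1}{8693} + \frac{6389}{3} \left(- \frac{1}{30846}\right) = - \frac{49288}{8693} - \frac{6389}{92538} = - \frac{4616552521}{804432834}$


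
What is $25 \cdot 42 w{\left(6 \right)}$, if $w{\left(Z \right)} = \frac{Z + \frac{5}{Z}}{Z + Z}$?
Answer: $\frac{7175}{12} \approx 597.92$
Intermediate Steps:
$w{\left(Z \right)} = \frac{Z + \frac{5}{Z}}{2 Z}$
$25 \cdot 42 w{\left(6 \right)} = 25 \cdot 42 \frac{5 + 6^{2}}{2 \cdot 36} = 1050 \cdot \frac{1}{2} \cdot \frac{1}{36} \left(5 + 36\right) = 1050 \cdot \frac{1}{2} \cdot \frac{1}{36} \cdot 41 = 1050 \cdot \frac{41}{72} = \frac{7175}{12}$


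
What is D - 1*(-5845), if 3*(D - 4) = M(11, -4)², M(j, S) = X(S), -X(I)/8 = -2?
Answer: 17803/3 ≈ 5934.3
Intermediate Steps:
X(I) = 16 (X(I) = -8*(-2) = 16)
M(j, S) = 16
D = 268/3 (D = 4 + (⅓)*16² = 4 + (⅓)*256 = 4 + 256/3 = 268/3 ≈ 89.333)
D - 1*(-5845) = 268/3 - 1*(-5845) = 268/3 + 5845 = 17803/3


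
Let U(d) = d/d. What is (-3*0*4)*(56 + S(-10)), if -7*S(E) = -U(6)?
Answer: 0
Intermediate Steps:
U(d) = 1
S(E) = ⅐ (S(E) = -(-1)/7 = -⅐*(-1) = ⅐)
(-3*0*4)*(56 + S(-10)) = (-3*0*4)*(56 + ⅐) = (0*4)*(393/7) = 0*(393/7) = 0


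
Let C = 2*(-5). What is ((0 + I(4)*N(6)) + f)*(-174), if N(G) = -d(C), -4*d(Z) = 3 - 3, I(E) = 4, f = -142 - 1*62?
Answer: 35496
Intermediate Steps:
f = -204 (f = -142 - 62 = -204)
C = -10
d(Z) = 0 (d(Z) = -(3 - 3)/4 = -¼*0 = 0)
N(G) = 0 (N(G) = -1*0 = 0)
((0 + I(4)*N(6)) + f)*(-174) = ((0 + 4*0) - 204)*(-174) = ((0 + 0) - 204)*(-174) = (0 - 204)*(-174) = -204*(-174) = 35496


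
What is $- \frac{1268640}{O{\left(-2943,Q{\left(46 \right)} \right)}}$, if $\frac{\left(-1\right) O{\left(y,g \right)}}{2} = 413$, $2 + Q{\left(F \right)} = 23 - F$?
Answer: $\frac{634320}{413} \approx 1535.9$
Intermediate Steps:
$Q{\left(F \right)} = 21 - F$ ($Q{\left(F \right)} = -2 - \left(-23 + F\right) = 21 - F$)
$O{\left(y,g \right)} = -826$ ($O{\left(y,g \right)} = \left(-2\right) 413 = -826$)
$- \frac{1268640}{O{\left(-2943,Q{\left(46 \right)} \right)}} = - \frac{1268640}{-826} = \left(-1268640\right) \left(- \frac{1}{826}\right) = \frac{634320}{413}$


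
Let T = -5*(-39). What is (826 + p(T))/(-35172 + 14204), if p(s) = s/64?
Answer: -53059/1341952 ≈ -0.039539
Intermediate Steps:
T = 195
p(s) = s/64
(826 + p(T))/(-35172 + 14204) = (826 + (1/64)*195)/(-35172 + 14204) = (826 + 195/64)/(-20968) = (53059/64)*(-1/20968) = -53059/1341952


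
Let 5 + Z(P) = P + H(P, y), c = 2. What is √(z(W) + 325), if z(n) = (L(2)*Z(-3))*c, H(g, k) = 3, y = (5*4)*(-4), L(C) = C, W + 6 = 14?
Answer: √305 ≈ 17.464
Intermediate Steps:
W = 8 (W = -6 + 14 = 8)
y = -80 (y = 20*(-4) = -80)
Z(P) = -2 + P (Z(P) = -5 + (P + 3) = -5 + (3 + P) = -2 + P)
z(n) = -20 (z(n) = (2*(-2 - 3))*2 = (2*(-5))*2 = -10*2 = -20)
√(z(W) + 325) = √(-20 + 325) = √305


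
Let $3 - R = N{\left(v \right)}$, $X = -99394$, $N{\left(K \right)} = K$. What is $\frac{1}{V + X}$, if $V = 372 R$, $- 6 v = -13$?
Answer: $- \frac{1}{99084} \approx -1.0092 \cdot 10^{-5}$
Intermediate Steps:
$v = \frac{13}{6}$ ($v = \left(- \frac{1}{6}\right) \left(-13\right) = \frac{13}{6} \approx 2.1667$)
$R = \frac{5}{6}$ ($R = 3 - \frac{13}{6} = \frac{5}{6} \approx 0.83333$)
$V = 310$ ($V = 372 \cdot \frac{5}{6} = 310$)
$\frac{1}{V + X} = \frac{1}{310 - 99394} = \frac{1}{-99084} = - \frac{1}{99084}$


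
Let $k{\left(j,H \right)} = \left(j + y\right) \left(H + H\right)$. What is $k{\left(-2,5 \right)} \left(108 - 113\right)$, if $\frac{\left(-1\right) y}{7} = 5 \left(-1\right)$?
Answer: $-1650$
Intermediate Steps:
$y = 35$ ($y = - 7 \cdot 5 \left(-1\right) = \left(-7\right) \left(-5\right) = 35$)
$k{\left(j,H \right)} = 2 H \left(35 + j\right)$ ($k{\left(j,H \right)} = \left(j + 35\right) \left(H + H\right) = \left(35 + j\right) 2 H = 2 H \left(35 + j\right)$)
$k{\left(-2,5 \right)} \left(108 - 113\right) = 2 \cdot 5 \left(35 - 2\right) \left(108 - 113\right) = 2 \cdot 5 \cdot 33 \left(-5\right) = 330 \left(-5\right) = -1650$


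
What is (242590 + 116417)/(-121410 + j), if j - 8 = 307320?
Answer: 359007/185918 ≈ 1.9310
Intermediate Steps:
j = 307328 (j = 8 + 307320 = 307328)
(242590 + 116417)/(-121410 + j) = (242590 + 116417)/(-121410 + 307328) = 359007/185918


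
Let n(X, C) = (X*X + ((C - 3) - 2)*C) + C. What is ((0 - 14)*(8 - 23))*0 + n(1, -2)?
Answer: 13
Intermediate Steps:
n(X, C) = C + X**2 + C*(-5 + C) (n(X, C) = (X**2 + ((-3 + C) - 2)*C) + C = (X**2 + (-5 + C)*C) + C = (X**2 + C*(-5 + C)) + C = C + X**2 + C*(-5 + C))
((0 - 14)*(8 - 23))*0 + n(1, -2) = ((0 - 14)*(8 - 23))*0 + ((-2)**2 + 1**2 - 4*(-2)) = -14*(-15)*0 + (4 + 1 + 8) = 210*0 + 13 = 0 + 13 = 13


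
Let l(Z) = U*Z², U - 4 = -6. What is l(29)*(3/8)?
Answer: -2523/4 ≈ -630.75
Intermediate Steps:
U = -2 (U = 4 - 6 = -2)
l(Z) = -2*Z²
l(29)*(3/8) = (-2*29²)*(3/8) = (-2*841)*(3*(⅛)) = -1682*3/8 = -2523/4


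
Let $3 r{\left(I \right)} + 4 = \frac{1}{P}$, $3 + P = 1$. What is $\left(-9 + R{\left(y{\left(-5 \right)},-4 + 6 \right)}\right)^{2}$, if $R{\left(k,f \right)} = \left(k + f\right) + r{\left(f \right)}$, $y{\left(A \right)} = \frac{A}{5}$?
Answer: $\frac{361}{4} \approx 90.25$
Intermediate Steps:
$P = -2$ ($P = -3 + 1 = -2$)
$y{\left(A \right)} = \frac{A}{5}$ ($y{\left(A \right)} = A \frac{1}{5} = \frac{A}{5}$)
$r{\left(I \right)} = - \frac{3}{2}$ ($r{\left(I \right)} = - \frac{4}{3} + \frac{1}{3 \left(-2\right)} = - \frac{4}{3} + \frac{1}{3} \left(- \frac{1}{2}\right) = - \frac{4}{3} - \frac{1}{6} = - \frac{3}{2}$)
$R{\left(k,f \right)} = - \frac{3}{2} + f + k$ ($R{\left(k,f \right)} = \left(k + f\right) - \frac{3}{2} = \left(f + k\right) - \frac{3}{2} = - \frac{3}{2} + f + k$)
$\left(-9 + R{\left(y{\left(-5 \right)},-4 + 6 \right)}\right)^{2} = \left(-9 + \left(- \frac{3}{2} + \left(-4 + 6\right) + \frac{1}{5} \left(-5\right)\right)\right)^{2} = \left(-9 - \frac{1}{2}\right)^{2} = \left(- \frac{19}{2}\right)^{2} = \frac{361}{4}$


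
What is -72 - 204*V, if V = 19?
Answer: -3948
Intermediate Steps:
-72 - 204*V = -72 - 204*19 = -72 - 102*38 = -72 - 3876 = -3948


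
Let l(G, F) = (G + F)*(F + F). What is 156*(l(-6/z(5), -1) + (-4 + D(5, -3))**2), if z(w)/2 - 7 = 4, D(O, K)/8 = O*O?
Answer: 65926224/11 ≈ 5.9933e+6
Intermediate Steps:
D(O, K) = 8*O**2 (D(O, K) = 8*(O*O) = 8*O**2)
z(w) = 22 (z(w) = 14 + 2*4 = 14 + 8 = 22)
l(G, F) = 2*F*(F + G) (l(G, F) = (F + G)*(2*F) = 2*F*(F + G))
156*(l(-6/z(5), -1) + (-4 + D(5, -3))**2) = 156*(2*(-1)*(-1 - 6/22) + (-4 + 8*5**2)**2) = 156*(2*(-1)*(-1 - 6*1/22) + (-4 + 8*25)**2) = 156*(2*(-1)*(-1 - 3/11) + (-4 + 200)**2) = 156*(2*(-1)*(-14/11) + 196**2) = 156*(28/11 + 38416) = 156*(422604/11) = 65926224/11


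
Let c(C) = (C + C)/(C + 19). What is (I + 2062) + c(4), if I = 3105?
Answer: 118849/23 ≈ 5167.3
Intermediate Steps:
c(C) = 2*C/(19 + C) (c(C) = (2*C)/(19 + C) = 2*C/(19 + C))
(I + 2062) + c(4) = (3105 + 2062) + 2*4/(19 + 4) = 5167 + 2*4/23 = 5167 + 2*4*(1/23) = 5167 + 8/23 = 118849/23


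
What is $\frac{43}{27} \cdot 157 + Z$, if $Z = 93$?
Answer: $\frac{9262}{27} \approx 343.04$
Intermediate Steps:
$\frac{43}{27} \cdot 157 + Z = \frac{43}{27} \cdot 157 + 93 = \frac{6751}{27} + 93 = \frac{9262}{27}$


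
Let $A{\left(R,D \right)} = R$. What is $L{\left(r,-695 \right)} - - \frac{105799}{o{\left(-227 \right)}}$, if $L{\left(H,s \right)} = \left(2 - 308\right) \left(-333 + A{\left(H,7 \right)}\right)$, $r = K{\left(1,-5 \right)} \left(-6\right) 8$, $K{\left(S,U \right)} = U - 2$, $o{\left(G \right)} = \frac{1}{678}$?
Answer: $71730804$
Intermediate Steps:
$o{\left(G \right)} = \frac{1}{678}$
$K{\left(S,U \right)} = -2 + U$
$r = 336$ ($r = \left(-2 - 5\right) \left(-6\right) 8 = \left(-7\right) \left(-6\right) 8 = 42 \cdot 8 = 336$)
$L{\left(H,s \right)} = 101898 - 306 H$ ($L{\left(H,s \right)} = \left(2 - 308\right) \left(-333 + H\right) = - 306 \left(-333 + H\right) = 101898 - 306 H$)
$L{\left(r,-695 \right)} - - \frac{105799}{o{\left(-227 \right)}} = \left(101898 - 102816\right) - - 105799 \frac{1}{\frac{1}{678}} = \left(101898 - 102816\right) - \left(-105799\right) 678 = -918 - -71731722 = -918 + 71731722 = 71730804$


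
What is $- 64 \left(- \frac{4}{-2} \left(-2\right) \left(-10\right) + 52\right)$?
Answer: $-5888$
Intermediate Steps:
$- 64 \left(- \frac{4}{-2} \left(-2\right) \left(-10\right) + 52\right) = - 64 \left(\left(-4\right) \left(- \frac{1}{2}\right) \left(-2\right) \left(-10\right) + 52\right) = - 64 \left(2 \left(-2\right) \left(-10\right) + 52\right) = - 64 \left(\left(-4\right) \left(-10\right) + 52\right) = - 64 \left(40 + 52\right) = \left(-64\right) 92 = -5888$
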